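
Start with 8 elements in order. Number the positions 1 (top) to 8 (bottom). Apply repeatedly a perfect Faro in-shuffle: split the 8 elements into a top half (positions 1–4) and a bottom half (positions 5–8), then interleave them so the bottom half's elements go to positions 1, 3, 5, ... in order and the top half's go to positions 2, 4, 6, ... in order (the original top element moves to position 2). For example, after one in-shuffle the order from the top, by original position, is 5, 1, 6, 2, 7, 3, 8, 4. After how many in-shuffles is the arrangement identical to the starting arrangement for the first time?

6

The in-shuffle permutes the 8 positions with cycle lengths [2, 6].
Every element is home exactly when every cycle has completed a whole number of laps, i.e. after lcm(2, 6) = 6 in-shuffles.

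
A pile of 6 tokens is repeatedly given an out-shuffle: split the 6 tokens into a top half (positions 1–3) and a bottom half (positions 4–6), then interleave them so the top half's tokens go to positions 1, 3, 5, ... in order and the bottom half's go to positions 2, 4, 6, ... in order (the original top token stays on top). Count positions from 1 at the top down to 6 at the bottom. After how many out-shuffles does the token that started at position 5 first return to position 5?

Follow position 5 under repeated out-shuffles:
5 → 4 → 2 → 3 → 5
It first returns after 4 out-shuffles.

4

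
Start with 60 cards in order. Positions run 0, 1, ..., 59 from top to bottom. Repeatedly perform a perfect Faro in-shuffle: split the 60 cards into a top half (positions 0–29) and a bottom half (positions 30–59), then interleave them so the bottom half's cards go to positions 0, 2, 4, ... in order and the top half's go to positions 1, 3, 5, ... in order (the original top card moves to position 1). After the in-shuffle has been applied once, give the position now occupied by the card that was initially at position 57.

54

Track the card's position through each in-shuffle:
57 → 54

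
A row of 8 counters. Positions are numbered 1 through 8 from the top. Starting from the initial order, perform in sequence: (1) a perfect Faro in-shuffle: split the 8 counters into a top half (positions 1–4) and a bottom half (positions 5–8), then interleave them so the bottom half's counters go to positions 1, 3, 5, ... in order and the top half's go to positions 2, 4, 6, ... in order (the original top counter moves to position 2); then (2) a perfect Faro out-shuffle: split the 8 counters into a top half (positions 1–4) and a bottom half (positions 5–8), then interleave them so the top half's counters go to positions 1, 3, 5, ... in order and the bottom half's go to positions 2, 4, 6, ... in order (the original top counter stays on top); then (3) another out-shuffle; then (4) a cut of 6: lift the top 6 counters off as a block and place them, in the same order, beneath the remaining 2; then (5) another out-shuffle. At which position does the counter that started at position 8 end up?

Track the counter from position 8 forward through each operation:
  after op 1 (in-shuffle): 8 → 7
  after op 2 (out-shuffle): 7 → 6
  after op 3 (out-shuffle): 6 → 4
  after op 4 (cut 6): 4 → 6
  after op 5 (out-shuffle): 6 → 4

4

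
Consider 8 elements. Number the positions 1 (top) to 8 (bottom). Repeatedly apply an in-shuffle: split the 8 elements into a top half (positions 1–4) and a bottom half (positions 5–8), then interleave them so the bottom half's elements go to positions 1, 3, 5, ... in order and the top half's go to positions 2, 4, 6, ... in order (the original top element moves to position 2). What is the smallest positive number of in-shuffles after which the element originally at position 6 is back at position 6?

Follow position 6 under repeated in-shuffles:
6 → 3 → 6
It first returns after 2 in-shuffles.

2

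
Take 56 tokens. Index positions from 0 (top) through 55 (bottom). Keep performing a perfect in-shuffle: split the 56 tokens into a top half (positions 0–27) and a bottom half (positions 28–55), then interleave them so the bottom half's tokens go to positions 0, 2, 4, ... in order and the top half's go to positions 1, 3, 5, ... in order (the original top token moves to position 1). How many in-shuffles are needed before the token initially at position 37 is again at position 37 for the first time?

2

Follow position 37 under repeated in-shuffles:
37 → 18 → 37
It first returns after 2 in-shuffles.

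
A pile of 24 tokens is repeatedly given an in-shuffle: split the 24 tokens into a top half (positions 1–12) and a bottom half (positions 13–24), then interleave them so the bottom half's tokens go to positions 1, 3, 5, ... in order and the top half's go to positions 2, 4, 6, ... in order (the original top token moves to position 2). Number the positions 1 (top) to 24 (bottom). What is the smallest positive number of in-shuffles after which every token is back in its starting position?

20

The in-shuffle permutes the 24 positions with cycle lengths [4, 20].
Every token is home exactly when every cycle has completed a whole number of laps, i.e. after lcm(4, 20) = 20 in-shuffles.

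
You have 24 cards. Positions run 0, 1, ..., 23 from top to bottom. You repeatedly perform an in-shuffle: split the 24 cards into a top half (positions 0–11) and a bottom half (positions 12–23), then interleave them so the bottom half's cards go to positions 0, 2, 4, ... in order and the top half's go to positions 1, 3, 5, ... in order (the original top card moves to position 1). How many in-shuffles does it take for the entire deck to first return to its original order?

20

The in-shuffle permutes the 24 positions with cycle lengths [4, 20].
Every card is home exactly when every cycle has completed a whole number of laps, i.e. after lcm(4, 20) = 20 in-shuffles.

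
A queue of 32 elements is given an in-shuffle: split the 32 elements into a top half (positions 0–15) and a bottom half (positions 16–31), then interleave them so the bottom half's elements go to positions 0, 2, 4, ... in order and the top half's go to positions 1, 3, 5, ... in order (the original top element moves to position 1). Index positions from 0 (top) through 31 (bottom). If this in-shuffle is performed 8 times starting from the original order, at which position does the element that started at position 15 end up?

3

Track the element's position through each in-shuffle:
15 → 31 → 30 → 28 → 24 → 16 → 0 → 1 → 3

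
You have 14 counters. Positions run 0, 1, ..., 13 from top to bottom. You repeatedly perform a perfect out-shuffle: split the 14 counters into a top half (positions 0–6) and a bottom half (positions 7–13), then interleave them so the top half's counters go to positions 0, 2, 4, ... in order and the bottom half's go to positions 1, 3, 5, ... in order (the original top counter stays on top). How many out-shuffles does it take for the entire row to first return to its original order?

12

The out-shuffle permutes the 14 positions with cycle lengths [1, 1, 12].
Every counter is home exactly when every cycle has completed a whole number of laps, i.e. after lcm(1, 12) = 12 out-shuffles.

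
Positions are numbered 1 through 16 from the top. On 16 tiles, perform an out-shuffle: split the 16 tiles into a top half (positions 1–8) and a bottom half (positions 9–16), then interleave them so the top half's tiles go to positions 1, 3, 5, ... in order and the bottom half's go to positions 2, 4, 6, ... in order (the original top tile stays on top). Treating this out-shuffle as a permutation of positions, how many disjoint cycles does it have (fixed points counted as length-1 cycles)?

Trace each unvisited position around until it returns:
(1) (2 3 5 9) (4 7 13 10) (6 11) (8 15 14 12) (16)
6 cycles in total.

6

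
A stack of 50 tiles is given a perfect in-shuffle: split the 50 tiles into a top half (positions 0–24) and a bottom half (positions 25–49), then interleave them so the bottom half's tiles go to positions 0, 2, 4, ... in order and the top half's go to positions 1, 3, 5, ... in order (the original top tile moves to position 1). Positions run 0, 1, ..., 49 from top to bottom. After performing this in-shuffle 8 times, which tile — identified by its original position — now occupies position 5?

Work backwards from position 5, undoing one in-shuffle at a time:
5 ← 2 ← 26 ← 38 ← 44 ← 47 ← 23 ← 11 ← 5
So the tile now at position 5 started at position 5.

5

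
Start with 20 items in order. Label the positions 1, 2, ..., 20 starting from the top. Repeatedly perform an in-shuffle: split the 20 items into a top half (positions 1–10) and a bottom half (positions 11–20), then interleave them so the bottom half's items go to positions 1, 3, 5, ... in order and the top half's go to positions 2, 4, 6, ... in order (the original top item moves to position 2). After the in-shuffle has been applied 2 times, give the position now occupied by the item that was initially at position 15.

Track the item's position through each in-shuffle:
15 → 9 → 18

18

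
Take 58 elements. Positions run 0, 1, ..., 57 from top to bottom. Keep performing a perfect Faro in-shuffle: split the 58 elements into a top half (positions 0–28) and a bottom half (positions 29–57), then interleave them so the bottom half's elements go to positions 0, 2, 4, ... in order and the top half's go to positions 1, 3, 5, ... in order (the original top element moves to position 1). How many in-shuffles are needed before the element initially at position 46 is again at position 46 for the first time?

58

Follow position 46 under repeated in-shuffles:
46 → 34 → 10 → 21 → 43 → 28 → 57 → 56 → ... → 46 (length 58)
It first returns after 58 in-shuffles.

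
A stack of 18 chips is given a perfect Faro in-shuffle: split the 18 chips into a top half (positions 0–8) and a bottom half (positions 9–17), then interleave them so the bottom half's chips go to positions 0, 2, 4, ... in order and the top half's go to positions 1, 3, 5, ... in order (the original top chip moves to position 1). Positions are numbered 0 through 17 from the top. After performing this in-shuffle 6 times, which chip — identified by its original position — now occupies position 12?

Work backwards from position 12, undoing one in-shuffle at a time:
12 ← 15 ← 7 ← 3 ← 1 ← 0 ← 9
So the chip now at position 12 started at position 9.

9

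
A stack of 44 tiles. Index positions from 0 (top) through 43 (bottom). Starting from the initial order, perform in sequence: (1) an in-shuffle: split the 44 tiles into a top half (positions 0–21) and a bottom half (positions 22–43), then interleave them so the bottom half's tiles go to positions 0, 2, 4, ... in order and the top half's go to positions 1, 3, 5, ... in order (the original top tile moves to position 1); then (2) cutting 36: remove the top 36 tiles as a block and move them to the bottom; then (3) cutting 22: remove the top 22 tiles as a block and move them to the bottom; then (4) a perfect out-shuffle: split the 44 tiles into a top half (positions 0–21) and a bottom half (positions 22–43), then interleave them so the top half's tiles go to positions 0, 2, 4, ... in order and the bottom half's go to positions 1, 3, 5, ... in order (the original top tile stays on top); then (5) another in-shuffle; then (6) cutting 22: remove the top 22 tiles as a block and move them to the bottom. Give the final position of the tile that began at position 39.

14

Track the tile from position 39 forward through each operation:
  after op 1 (in-shuffle): 39 → 34
  after op 2 (cut 36): 34 → 42
  after op 3 (cut 22): 42 → 20
  after op 4 (out-shuffle): 20 → 40
  after op 5 (in-shuffle): 40 → 36
  after op 6 (cut 22): 36 → 14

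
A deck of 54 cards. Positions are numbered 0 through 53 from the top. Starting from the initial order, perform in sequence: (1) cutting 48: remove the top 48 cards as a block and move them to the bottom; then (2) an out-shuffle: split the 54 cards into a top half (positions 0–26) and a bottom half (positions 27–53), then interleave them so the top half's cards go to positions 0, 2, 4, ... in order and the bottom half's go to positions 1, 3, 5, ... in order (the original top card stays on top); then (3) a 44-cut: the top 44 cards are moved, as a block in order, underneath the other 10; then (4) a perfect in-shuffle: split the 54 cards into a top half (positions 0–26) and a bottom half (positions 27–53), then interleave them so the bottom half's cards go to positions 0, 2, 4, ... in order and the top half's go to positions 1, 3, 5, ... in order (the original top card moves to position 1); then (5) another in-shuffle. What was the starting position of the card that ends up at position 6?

10

Undo the operations in reverse order, starting from position 6:
  undo op 5 (in-shuffle, from bottom half): 6 ← 30
  undo op 4 (in-shuffle, from bottom half): 30 ← 42
  undo op 3 (cut 44): 42 ← 32
  undo op 2 (out-shuffle, from top half): 32 ← 16
  undo op 1 (cut 48): 16 ← 10
So the card at position 6 came from original position 10.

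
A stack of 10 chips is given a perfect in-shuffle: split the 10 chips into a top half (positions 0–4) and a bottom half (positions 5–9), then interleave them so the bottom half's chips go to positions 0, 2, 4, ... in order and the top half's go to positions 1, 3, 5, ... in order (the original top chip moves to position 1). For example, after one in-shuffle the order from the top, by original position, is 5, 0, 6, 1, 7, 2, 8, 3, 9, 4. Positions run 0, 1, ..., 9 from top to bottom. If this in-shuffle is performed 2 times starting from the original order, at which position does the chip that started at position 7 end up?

9

Track the chip's position through each in-shuffle:
7 → 4 → 9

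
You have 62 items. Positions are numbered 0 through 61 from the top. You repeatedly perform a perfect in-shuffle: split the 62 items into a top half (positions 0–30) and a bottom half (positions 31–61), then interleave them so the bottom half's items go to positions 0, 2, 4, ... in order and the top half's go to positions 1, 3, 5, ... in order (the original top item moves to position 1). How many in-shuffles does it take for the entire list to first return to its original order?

6

The in-shuffle permutes the 62 positions with cycle lengths [2, 3, 3, 6, 6, 6, 6, 6, 6, 6, 6, 6].
Every item is home exactly when every cycle has completed a whole number of laps, i.e. after lcm(2, 3, 6) = 6 in-shuffles.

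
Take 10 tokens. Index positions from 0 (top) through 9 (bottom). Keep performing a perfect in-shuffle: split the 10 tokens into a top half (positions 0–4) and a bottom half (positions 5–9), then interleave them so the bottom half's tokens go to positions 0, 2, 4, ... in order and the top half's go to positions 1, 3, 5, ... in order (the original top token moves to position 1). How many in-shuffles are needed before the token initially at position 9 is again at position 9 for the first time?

Follow position 9 under repeated in-shuffles:
9 → 8 → 6 → 2 → 5 → 0 → 1 → 3 → 7 → 4 → 9
It first returns after 10 in-shuffles.

10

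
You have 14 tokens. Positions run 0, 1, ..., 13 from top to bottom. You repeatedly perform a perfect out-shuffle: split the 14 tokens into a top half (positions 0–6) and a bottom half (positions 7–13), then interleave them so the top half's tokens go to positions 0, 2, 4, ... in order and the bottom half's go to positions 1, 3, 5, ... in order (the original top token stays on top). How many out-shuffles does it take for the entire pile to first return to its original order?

12

The out-shuffle permutes the 14 positions with cycle lengths [1, 1, 12].
Every token is home exactly when every cycle has completed a whole number of laps, i.e. after lcm(1, 12) = 12 out-shuffles.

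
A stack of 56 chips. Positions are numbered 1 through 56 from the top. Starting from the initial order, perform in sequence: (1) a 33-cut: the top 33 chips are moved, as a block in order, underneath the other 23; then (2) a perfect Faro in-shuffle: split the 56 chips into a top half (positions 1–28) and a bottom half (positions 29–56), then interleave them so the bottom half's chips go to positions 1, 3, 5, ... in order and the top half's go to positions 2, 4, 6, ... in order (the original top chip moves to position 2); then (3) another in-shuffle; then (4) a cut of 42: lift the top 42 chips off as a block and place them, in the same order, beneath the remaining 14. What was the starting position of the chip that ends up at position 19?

21

Undo the operations in reverse order, starting from position 19:
  undo op 4 (cut 42): 19 ← 5
  undo op 3 (in-shuffle, from bottom half): 5 ← 31
  undo op 2 (in-shuffle, from bottom half): 31 ← 44
  undo op 1 (cut 33): 44 ← 21
So the chip at position 19 came from original position 21.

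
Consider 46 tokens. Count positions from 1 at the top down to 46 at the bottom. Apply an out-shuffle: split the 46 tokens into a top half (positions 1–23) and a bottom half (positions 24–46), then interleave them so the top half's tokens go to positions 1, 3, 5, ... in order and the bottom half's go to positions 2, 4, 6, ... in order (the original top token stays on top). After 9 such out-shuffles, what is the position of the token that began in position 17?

3

Track the token's position through each out-shuffle:
17 → 33 → 20 → 39 → 32 → 18 → 35 → 24 → 2 → 3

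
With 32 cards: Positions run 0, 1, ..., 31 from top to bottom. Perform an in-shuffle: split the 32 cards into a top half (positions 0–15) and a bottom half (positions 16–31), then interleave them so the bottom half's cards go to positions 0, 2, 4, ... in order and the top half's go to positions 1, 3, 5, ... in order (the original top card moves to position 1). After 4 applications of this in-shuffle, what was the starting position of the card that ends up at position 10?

Work backwards from position 10, undoing one in-shuffle at a time:
10 ← 21 ← 10 ← 21 ← 10
So the card now at position 10 started at position 10.

10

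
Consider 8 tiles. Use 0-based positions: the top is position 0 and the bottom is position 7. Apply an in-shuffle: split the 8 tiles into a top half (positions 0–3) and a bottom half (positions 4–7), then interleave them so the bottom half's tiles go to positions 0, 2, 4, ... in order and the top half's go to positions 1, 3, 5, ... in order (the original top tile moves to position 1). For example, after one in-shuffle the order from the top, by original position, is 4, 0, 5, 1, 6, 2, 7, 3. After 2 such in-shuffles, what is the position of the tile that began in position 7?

4

Track the tile's position through each in-shuffle:
7 → 6 → 4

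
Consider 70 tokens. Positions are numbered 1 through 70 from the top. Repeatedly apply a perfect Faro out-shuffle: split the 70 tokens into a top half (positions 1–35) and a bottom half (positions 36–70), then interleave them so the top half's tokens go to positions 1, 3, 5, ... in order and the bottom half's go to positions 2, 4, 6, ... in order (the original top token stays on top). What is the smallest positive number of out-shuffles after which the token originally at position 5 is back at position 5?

22

Follow position 5 under repeated out-shuffles:
5 → 9 → 17 → 33 → 65 → 60 → 50 → 30 → ... → 5 (length 22)
It first returns after 22 out-shuffles.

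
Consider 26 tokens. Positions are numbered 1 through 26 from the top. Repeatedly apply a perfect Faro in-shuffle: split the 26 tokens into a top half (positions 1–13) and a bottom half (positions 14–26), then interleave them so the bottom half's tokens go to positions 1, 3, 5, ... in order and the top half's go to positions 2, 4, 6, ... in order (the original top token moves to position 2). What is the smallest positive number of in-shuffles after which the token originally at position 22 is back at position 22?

18

Follow position 22 under repeated in-shuffles:
22 → 17 → 7 → 14 → 1 → 2 → 4 → 8 → 16 → 5 → 10 → 20 → 13 → 26 → 25 → 23 → 19 → 11 → 22
It first returns after 18 in-shuffles.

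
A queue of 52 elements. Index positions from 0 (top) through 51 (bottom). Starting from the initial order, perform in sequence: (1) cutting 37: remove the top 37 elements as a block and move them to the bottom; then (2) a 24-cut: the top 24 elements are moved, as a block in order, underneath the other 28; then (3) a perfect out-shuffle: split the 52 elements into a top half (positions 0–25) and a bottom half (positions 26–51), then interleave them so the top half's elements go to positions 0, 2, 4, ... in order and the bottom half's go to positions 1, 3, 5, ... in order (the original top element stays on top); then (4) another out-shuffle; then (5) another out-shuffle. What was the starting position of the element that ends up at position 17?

Undo the operations in reverse order, starting from position 17:
  undo op 5 (out-shuffle, from bottom half): 17 ← 34
  undo op 4 (out-shuffle, from top half): 34 ← 17
  undo op 3 (out-shuffle, from bottom half): 17 ← 34
  undo op 2 (cut 24): 34 ← 6
  undo op 1 (cut 37): 6 ← 43
So the element at position 17 came from original position 43.

43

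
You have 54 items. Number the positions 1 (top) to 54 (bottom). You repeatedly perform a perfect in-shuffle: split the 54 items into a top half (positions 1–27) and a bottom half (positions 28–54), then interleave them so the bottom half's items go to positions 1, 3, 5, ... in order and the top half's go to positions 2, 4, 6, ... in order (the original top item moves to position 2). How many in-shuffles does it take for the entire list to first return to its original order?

20

The in-shuffle permutes the 54 positions with cycle lengths [4, 10, 20, 20].
Every item is home exactly when every cycle has completed a whole number of laps, i.e. after lcm(4, 10, 20) = 20 in-shuffles.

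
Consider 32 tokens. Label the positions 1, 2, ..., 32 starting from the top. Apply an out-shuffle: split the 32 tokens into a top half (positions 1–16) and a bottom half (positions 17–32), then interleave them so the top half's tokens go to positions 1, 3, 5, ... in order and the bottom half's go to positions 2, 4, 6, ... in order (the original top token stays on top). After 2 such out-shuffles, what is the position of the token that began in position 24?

31

Track the token's position through each out-shuffle:
24 → 16 → 31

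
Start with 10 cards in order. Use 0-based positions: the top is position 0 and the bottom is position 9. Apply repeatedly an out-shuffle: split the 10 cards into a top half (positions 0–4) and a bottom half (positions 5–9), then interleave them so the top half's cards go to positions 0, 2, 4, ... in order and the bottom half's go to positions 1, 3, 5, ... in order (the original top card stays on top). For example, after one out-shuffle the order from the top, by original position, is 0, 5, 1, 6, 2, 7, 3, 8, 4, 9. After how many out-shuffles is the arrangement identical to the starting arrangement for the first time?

6

The out-shuffle permutes the 10 positions with cycle lengths [1, 1, 2, 6].
Every card is home exactly when every cycle has completed a whole number of laps, i.e. after lcm(1, 2, 6) = 6 out-shuffles.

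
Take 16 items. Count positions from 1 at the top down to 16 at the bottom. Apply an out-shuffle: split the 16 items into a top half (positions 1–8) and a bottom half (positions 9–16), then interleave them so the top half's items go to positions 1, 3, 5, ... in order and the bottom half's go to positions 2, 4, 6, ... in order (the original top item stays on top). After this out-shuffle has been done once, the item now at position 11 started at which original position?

6

Work backwards from position 11, undoing one out-shuffle at a time:
11 ← 6
So the item now at position 11 started at position 6.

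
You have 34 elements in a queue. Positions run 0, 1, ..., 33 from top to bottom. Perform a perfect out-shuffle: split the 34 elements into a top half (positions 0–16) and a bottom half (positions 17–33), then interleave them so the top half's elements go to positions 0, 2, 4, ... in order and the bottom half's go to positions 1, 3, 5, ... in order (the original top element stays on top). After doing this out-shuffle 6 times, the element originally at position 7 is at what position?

Track the element's position through each out-shuffle:
7 → 14 → 28 → 23 → 13 → 26 → 19

19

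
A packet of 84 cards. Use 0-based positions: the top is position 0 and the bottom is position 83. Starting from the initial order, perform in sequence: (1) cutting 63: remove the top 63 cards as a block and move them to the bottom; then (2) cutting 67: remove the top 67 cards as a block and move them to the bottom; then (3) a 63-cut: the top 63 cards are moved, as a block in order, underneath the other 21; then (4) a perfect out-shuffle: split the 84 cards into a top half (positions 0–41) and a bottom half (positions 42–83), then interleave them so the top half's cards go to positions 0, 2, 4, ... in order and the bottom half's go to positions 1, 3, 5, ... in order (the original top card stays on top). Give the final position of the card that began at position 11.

57

Track the card from position 11 forward through each operation:
  after op 1 (cut 63): 11 → 32
  after op 2 (cut 67): 32 → 49
  after op 3 (cut 63): 49 → 70
  after op 4 (out-shuffle): 70 → 57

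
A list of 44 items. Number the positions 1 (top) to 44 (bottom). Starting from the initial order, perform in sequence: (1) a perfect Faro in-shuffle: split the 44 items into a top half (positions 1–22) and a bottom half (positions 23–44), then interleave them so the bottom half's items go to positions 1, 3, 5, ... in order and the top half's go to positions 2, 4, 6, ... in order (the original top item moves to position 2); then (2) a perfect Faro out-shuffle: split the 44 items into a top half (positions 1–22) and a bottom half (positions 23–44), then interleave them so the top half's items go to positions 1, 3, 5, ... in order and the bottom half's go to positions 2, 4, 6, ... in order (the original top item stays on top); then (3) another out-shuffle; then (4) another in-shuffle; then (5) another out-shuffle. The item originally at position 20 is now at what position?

Track the item from position 20 forward through each operation:
  after op 1 (in-shuffle): 20 → 40
  after op 2 (out-shuffle): 40 → 36
  after op 3 (out-shuffle): 36 → 28
  after op 4 (in-shuffle): 28 → 11
  after op 5 (out-shuffle): 11 → 21

21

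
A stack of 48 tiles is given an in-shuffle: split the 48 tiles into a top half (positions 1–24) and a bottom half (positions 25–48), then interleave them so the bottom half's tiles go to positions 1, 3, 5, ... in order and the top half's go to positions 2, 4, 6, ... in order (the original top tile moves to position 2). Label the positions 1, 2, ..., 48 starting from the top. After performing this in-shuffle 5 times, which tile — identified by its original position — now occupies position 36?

44

Work backwards from position 36, undoing one in-shuffle at a time:
36 ← 18 ← 9 ← 29 ← 39 ← 44
So the tile now at position 36 started at position 44.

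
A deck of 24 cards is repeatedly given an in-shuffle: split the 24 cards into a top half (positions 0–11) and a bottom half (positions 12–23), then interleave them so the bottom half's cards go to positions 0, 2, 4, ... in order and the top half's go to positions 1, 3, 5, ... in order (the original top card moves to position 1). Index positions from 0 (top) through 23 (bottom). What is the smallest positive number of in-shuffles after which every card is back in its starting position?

20

The in-shuffle permutes the 24 positions with cycle lengths [4, 20].
Every card is home exactly when every cycle has completed a whole number of laps, i.e. after lcm(4, 20) = 20 in-shuffles.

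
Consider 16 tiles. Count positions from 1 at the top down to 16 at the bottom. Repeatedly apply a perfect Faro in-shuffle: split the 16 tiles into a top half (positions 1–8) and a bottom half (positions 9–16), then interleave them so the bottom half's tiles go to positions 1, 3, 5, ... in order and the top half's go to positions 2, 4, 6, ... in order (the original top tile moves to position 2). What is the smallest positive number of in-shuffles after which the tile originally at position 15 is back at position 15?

Follow position 15 under repeated in-shuffles:
15 → 13 → 9 → 1 → 2 → 4 → 8 → 16 → 15
It first returns after 8 in-shuffles.

8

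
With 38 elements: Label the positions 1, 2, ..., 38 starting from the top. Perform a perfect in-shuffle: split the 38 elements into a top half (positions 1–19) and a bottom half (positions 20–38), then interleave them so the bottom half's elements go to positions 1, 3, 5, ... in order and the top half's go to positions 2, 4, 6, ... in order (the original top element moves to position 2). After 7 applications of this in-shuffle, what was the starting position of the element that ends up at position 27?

Work backwards from position 27, undoing one in-shuffle at a time:
27 ← 33 ← 36 ← 18 ← 9 ← 24 ← 12 ← 6
So the element now at position 27 started at position 6.

6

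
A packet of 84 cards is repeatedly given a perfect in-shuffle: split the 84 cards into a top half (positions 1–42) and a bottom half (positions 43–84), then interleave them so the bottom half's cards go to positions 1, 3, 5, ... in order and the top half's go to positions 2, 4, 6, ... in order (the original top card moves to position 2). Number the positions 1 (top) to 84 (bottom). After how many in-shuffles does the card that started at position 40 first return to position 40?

8

Follow position 40 under repeated in-shuffles:
40 → 80 → 75 → 65 → 45 → 5 → 10 → 20 → 40
It first returns after 8 in-shuffles.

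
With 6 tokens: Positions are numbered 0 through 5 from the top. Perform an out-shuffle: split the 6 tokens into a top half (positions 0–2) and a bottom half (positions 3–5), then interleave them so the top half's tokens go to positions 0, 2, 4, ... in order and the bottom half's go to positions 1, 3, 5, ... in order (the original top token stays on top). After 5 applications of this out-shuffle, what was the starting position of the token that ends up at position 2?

1

Work backwards from position 2, undoing one out-shuffle at a time:
2 ← 1 ← 3 ← 4 ← 2 ← 1
So the token now at position 2 started at position 1.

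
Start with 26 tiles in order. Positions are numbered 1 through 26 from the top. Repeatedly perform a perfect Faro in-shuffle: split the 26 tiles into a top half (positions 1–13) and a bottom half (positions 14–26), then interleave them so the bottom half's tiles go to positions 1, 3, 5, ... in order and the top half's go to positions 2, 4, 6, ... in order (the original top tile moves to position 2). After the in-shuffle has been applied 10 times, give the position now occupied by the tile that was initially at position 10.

Track the tile's position through each in-shuffle:
10 → 20 → 13 → 26 → 25 → 23 → 19 → 11 → 22 → 17 → 7

7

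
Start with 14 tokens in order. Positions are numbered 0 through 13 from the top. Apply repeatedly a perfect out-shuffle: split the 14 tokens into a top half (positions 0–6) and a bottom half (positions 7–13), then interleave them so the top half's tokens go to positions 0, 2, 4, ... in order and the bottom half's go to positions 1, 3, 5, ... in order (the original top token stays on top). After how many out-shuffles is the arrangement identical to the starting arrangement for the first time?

The out-shuffle permutes the 14 positions with cycle lengths [1, 1, 12].
Every token is home exactly when every cycle has completed a whole number of laps, i.e. after lcm(1, 12) = 12 out-shuffles.

12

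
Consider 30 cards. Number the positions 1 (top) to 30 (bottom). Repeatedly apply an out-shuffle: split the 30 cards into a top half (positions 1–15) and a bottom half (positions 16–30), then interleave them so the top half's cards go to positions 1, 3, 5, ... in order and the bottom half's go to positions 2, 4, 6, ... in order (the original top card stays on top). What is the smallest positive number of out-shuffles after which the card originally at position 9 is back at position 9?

28

Follow position 9 under repeated out-shuffles:
9 → 17 → 4 → 7 → 13 → 25 → 20 → 10 → ... → 9 (length 28)
It first returns after 28 out-shuffles.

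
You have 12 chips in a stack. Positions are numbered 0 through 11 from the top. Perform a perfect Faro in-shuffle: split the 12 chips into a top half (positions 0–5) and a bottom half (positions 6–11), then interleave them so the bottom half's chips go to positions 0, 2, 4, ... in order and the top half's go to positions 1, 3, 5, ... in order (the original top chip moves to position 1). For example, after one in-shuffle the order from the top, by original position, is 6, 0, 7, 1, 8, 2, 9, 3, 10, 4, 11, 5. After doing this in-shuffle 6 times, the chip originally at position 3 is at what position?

8

Track the chip's position through each in-shuffle:
3 → 7 → 2 → 5 → 11 → 10 → 8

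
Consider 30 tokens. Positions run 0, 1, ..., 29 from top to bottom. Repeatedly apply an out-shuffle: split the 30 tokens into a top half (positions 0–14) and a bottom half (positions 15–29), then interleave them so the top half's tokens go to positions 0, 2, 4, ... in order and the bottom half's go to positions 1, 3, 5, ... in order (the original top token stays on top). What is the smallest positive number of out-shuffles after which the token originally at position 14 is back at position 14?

Follow position 14 under repeated out-shuffles:
14 → 28 → 27 → 25 → 21 → 13 → 26 → 23 → ... → 14 (length 28)
It first returns after 28 out-shuffles.

28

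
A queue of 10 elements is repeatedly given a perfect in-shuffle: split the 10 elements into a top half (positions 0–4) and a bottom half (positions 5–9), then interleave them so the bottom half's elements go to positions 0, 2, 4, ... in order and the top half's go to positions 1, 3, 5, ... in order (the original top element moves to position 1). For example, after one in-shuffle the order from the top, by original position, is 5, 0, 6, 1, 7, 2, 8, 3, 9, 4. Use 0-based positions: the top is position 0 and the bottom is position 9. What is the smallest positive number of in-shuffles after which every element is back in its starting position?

10

The in-shuffle permutes the 10 positions with cycle lengths [10].
Every element is home exactly when every cycle has completed a whole number of laps, i.e. after lcm(10) = 10 in-shuffles.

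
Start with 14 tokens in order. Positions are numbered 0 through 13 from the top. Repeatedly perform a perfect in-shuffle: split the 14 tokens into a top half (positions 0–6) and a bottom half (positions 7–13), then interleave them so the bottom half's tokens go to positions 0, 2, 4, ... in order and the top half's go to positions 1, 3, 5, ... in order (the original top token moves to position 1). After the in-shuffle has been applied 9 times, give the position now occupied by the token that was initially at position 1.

3

Track the token's position through each in-shuffle:
1 → 3 → 7 → 0 → 1 → 3 → 7 → 0 → 1 → 3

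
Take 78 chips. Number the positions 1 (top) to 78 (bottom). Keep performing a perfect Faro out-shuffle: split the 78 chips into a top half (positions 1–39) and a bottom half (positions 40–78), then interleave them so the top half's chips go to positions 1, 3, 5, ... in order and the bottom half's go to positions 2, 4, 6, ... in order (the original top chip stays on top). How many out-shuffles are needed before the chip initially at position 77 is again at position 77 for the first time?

Follow position 77 under repeated out-shuffles:
77 → 76 → 74 → 70 → 62 → 46 → 14 → 27 → ... → 77 (length 30)
It first returns after 30 out-shuffles.

30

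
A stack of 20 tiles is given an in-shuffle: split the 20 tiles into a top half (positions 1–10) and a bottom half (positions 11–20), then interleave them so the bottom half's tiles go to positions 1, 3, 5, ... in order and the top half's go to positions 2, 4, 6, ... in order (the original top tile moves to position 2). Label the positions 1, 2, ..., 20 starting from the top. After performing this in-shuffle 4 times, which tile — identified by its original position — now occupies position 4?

16

Work backwards from position 4, undoing one in-shuffle at a time:
4 ← 2 ← 1 ← 11 ← 16
So the tile now at position 4 started at position 16.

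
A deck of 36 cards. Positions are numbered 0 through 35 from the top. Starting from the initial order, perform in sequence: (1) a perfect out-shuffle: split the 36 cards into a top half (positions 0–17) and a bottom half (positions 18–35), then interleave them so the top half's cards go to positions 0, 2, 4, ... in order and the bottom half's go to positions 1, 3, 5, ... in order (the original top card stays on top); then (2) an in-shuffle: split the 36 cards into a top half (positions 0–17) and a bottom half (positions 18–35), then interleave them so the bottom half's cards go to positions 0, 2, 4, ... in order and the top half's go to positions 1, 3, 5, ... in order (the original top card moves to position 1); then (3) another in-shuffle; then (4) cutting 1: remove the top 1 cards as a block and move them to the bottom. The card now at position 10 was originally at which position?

1

Undo the operations in reverse order, starting from position 10:
  undo op 4 (cut 1): 10 ← 11
  undo op 3 (in-shuffle, from top half): 11 ← 5
  undo op 2 (in-shuffle, from top half): 5 ← 2
  undo op 1 (out-shuffle, from top half): 2 ← 1
So the card at position 10 came from original position 1.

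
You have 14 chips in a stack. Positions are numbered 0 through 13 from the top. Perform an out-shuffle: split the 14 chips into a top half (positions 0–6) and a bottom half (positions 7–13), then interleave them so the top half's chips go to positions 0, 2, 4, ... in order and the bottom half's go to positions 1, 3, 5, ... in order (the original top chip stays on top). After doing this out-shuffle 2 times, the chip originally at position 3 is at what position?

12

Track the chip's position through each out-shuffle:
3 → 6 → 12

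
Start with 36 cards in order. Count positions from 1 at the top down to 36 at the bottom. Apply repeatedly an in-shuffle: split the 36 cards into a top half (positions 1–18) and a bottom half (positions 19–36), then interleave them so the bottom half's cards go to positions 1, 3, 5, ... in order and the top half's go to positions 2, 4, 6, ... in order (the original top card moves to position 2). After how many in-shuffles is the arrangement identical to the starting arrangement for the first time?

36

The in-shuffle permutes the 36 positions with cycle lengths [36].
Every card is home exactly when every cycle has completed a whole number of laps, i.e. after lcm(36) = 36 in-shuffles.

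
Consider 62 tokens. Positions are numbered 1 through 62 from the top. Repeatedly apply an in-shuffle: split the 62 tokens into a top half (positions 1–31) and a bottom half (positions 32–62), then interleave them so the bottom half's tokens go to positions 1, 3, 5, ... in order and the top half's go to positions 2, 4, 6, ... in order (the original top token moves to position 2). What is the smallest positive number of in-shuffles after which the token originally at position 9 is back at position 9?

3

Follow position 9 under repeated in-shuffles:
9 → 18 → 36 → 9
It first returns after 3 in-shuffles.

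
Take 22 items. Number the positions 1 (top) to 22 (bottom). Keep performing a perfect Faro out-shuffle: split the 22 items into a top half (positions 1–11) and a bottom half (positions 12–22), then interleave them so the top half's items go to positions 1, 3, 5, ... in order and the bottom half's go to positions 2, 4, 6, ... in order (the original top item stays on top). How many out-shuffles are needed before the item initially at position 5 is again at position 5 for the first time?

Follow position 5 under repeated out-shuffles:
5 → 9 → 17 → 12 → 2 → 3 → 5
It first returns after 6 out-shuffles.

6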